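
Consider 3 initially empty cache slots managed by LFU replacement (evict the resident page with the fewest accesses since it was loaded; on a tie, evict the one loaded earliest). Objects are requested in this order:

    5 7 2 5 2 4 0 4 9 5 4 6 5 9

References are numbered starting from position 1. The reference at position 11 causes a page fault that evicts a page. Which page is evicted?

9

pos 1: 5 → fault, frames (5)
pos 2: 7 → fault, frames (5 7)
pos 3: 2 → fault, frames (5 7 2)
pos 4: 5 → hit
pos 5: 2 → hit
pos 6: 4 → fault, evict 7, frames (5 2 4)
pos 7: 0 → fault, evict 4, frames (5 2 0)
pos 8: 4 → fault, evict 0, frames (5 2 4)
pos 9: 9 → fault, evict 4, frames (5 2 9)
pos 10: 5 → hit
pos 11: 4 → fault, evict 9, frames (5 2 4)
At position 11, page 9 is evicted.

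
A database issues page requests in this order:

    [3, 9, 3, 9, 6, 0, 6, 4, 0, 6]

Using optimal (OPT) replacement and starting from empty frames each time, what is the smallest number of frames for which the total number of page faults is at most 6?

2

f=1: 10 faults
f=2: 6 faults
f=3: 5 faults
f=4: 5 faults
f=5: 5 faults
Smallest f with faults ≤ 6 is 2.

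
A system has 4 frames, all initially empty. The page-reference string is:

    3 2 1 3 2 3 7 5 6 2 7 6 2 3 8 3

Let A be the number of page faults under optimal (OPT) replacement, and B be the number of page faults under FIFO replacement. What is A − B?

-2

Under OPT: F F F . . . F F F . . . . . F . → 7 faults.
Under FIFO: F F F . . . F F F F . . . F F . → 9 faults.
A − B = 7 − 9 = -2.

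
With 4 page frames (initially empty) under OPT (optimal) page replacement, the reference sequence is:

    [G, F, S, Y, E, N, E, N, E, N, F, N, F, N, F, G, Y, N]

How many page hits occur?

G: miss, frames [G]
F: miss, frames [G, F]
S: miss, frames [G, F, S]
Y: miss, frames [G, F, S, Y]
E: miss, evict S, frames [G, F, Y, E]
N: miss, evict Y, frames [G, F, E, N]
E: hit
N: hit
E: hit
N: hit
F: hit
N: hit
F: hit
N: hit
F: hit
G: hit
Y: miss, evict E, frames [G, F, N, Y]
N: hit
Hits: 11.

11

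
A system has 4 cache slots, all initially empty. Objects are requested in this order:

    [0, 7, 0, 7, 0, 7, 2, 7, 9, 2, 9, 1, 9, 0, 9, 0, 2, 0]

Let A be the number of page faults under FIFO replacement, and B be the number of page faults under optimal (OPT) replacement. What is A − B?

1

Under FIFO: F F . . . . F . F . . F . F . . . . → 6 faults.
Under OPT: F F . . . . F . F . . F . . . . . . → 5 faults.
A − B = 6 − 5 = 1.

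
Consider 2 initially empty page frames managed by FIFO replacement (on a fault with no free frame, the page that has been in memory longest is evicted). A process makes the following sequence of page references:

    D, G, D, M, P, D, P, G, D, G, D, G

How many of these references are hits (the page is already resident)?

D → fault, frames (D)
G → fault, frames (D G)
D → hit
M → fault, evict D, frames (G M)
P → fault, evict G, frames (M P)
D → fault, evict M, frames (P D)
P → hit
G → fault, evict P, frames (D G)
D → hit
G → hit
D → hit
G → hit
Hits: 6.

6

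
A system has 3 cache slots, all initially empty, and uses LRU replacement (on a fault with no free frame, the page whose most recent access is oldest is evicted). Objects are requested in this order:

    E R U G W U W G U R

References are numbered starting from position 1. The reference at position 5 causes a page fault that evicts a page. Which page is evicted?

pos 1: E → miss, frames (E)
pos 2: R → miss, frames (E R)
pos 3: U → miss, frames (E R U)
pos 4: G → miss, evict E, frames (R U G)
pos 5: W → miss, evict R, frames (U G W)
At position 5, page R is evicted.

R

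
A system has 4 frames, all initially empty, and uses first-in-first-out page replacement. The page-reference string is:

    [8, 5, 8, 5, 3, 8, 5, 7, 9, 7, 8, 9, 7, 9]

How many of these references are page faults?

6

8 -> fault, frames [8]
5 -> fault, frames [8, 5]
8 -> hit
5 -> hit
3 -> fault, frames [8, 5, 3]
8 -> hit
5 -> hit
7 -> fault, frames [8, 5, 3, 7]
9 -> fault, evict 8, frames [5, 3, 7, 9]
7 -> hit
8 -> fault, evict 5, frames [3, 7, 9, 8]
9 -> hit
7 -> hit
9 -> hit
Page faults: 6.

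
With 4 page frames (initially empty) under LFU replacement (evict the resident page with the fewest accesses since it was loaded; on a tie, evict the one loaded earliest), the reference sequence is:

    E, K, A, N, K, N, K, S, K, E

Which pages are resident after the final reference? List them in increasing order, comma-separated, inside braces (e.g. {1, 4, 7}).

E -> miss, frames (E)
K -> miss, frames (E K)
A -> miss, frames (E K A)
N -> miss, frames (E K A N)
K -> hit
N -> hit
K -> hit
S -> miss, evict E, frames (K A N S)
K -> hit
E -> miss, evict A, frames (K N S E)

{E, K, N, S}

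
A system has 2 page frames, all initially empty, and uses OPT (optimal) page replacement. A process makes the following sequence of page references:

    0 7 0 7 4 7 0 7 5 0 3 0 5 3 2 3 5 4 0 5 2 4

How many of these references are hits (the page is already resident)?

0 → miss, frames (0)
7 → miss, frames (0 7)
0 → hit
7 → hit
4 → miss, evict 0, frames (7 4)
7 → hit
0 → miss, evict 4, frames (7 0)
7 → hit
5 → miss, evict 7, frames (0 5)
0 → hit
3 → miss, evict 5, frames (0 3)
0 → hit
5 → miss, evict 0, frames (3 5)
3 → hit
2 → miss, evict 5, frames (3 2)
3 → hit
5 → miss, evict 3, frames (2 5)
4 → miss, evict 2, frames (5 4)
0 → miss, evict 4, frames (5 0)
5 → hit
2 → miss, evict 0, frames (5 2)
4 → miss, evict 2, frames (5 4)
Hits: 9.

9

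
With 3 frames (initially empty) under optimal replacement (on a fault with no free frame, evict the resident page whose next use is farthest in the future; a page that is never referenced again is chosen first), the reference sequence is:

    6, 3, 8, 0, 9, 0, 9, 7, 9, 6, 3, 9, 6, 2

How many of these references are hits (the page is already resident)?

6

6 -> miss, frames (6)
3 -> miss, frames (6 3)
8 -> miss, frames (6 3 8)
0 -> miss, evict 8, frames (6 3 0)
9 -> miss, evict 3, frames (6 0 9)
0 -> hit
9 -> hit
7 -> miss, evict 0, frames (6 9 7)
9 -> hit
6 -> hit
3 -> miss, evict 7, frames (6 9 3)
9 -> hit
6 -> hit
2 -> miss, evict 3, frames (6 9 2)
Hits: 6.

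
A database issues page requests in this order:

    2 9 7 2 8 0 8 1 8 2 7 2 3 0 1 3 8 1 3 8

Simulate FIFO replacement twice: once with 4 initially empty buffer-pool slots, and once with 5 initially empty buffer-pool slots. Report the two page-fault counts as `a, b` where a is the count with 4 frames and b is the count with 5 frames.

4 frames: F F F . F F . F . F F . F F F . F . . . → 12 faults.
5 frames: F F F . F F . F . F . . F . . . . . . . → 8 faults.
8 < 12: adding a frame reduced faults, as is typical.

12, 8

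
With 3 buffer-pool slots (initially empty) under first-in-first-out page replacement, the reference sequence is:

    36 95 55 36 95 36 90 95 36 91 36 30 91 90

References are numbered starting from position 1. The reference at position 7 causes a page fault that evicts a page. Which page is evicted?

pos 1: 36 → fault, frames [36]
pos 2: 95 → fault, frames [36, 95]
pos 3: 55 → fault, frames [36, 95, 55]
pos 4: 36 → hit
pos 5: 95 → hit
pos 6: 36 → hit
pos 7: 90 → fault, evict 36, frames [95, 55, 90]
At position 7, page 36 is evicted.

36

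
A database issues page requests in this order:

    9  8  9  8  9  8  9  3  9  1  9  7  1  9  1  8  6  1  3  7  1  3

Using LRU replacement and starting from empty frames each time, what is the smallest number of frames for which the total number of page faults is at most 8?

5

f=1: 22 faults
f=2: 14 faults
f=3: 9 faults
f=4: 9 faults
f=5: 8 faults
f=6: 6 faults
Smallest f with faults ≤ 8 is 5.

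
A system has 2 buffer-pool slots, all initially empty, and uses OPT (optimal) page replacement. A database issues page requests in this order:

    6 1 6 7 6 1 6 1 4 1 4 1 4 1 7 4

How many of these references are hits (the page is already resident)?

10

6 -> fault, frames [6]
1 -> fault, frames [6, 1]
6 -> hit
7 -> fault, evict 1, frames [6, 7]
6 -> hit
1 -> fault, evict 7, frames [6, 1]
6 -> hit
1 -> hit
4 -> fault, evict 6, frames [1, 4]
1 -> hit
4 -> hit
1 -> hit
4 -> hit
1 -> hit
7 -> fault, evict 1, frames [4, 7]
4 -> hit
Hits: 10.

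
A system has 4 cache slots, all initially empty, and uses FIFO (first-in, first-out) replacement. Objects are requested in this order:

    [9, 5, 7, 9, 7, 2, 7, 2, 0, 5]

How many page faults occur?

5

9: fault, frames [9]
5: fault, frames [9, 5]
7: fault, frames [9, 5, 7]
9: hit
7: hit
2: fault, frames [9, 5, 7, 2]
7: hit
2: hit
0: fault, evict 9, frames [5, 7, 2, 0]
5: hit
Page faults: 5.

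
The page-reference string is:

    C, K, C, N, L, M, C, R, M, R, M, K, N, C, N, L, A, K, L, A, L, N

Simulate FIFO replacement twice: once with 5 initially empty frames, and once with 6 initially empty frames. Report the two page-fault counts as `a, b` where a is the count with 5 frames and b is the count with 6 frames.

5 frames: F F . F F F . F . . . . . F . . F F F . . F → 11 faults.
6 frames: F F . F F F . F . . . . . . . . F . . . . . → 7 faults.
7 < 11: adding a frame reduced faults, as is typical.

11, 7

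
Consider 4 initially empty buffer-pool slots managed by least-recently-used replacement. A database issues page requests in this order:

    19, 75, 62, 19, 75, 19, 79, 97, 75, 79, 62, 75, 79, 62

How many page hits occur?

19: fault, frames {19}
75: fault, frames {19,75}
62: fault, frames {19,75,62}
19: hit
75: hit
19: hit
79: fault, frames {62,75,19,79}
97: fault, evict 62, frames {75,19,79,97}
75: hit
79: hit
62: fault, evict 19, frames {97,75,79,62}
75: hit
79: hit
62: hit
Hits: 8.

8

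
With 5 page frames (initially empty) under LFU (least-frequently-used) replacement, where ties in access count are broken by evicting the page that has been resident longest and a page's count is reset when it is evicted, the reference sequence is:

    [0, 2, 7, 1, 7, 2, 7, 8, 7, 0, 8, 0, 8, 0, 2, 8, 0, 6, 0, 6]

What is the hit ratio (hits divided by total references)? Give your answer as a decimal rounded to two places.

0.70

0 -> miss, frames {0}
2 -> miss, frames {0,2}
7 -> miss, frames {0,2,7}
1 -> miss, frames {0,2,7,1}
7 -> hit
2 -> hit
7 -> hit
8 -> miss, frames {0,2,7,1,8}
7 -> hit
0 -> hit
8 -> hit
0 -> hit
8 -> hit
0 -> hit
2 -> hit
8 -> hit
0 -> hit
6 -> miss, evict 1, frames {0,2,7,8,6}
0 -> hit
6 -> hit
Hits: 14 of 20 references → 14/20 = 0.7000.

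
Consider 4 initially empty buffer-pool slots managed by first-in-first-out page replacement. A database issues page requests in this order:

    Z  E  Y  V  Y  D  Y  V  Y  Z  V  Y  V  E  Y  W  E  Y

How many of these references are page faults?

9

Z -> fault, frames (Z)
E -> fault, frames (Z E)
Y -> fault, frames (Z E Y)
V -> fault, frames (Z E Y V)
Y -> hit
D -> fault, evict Z, frames (E Y V D)
Y -> hit
V -> hit
Y -> hit
Z -> fault, evict E, frames (Y V D Z)
V -> hit
Y -> hit
V -> hit
E -> fault, evict Y, frames (V D Z E)
Y -> fault, evict V, frames (D Z E Y)
W -> fault, evict D, frames (Z E Y W)
E -> hit
Y -> hit
Page faults: 9.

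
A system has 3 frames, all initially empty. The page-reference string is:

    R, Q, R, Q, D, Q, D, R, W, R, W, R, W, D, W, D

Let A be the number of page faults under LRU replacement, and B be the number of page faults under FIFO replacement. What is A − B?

-1

Under LRU: F F . . F . . . F . . . . . . . → 4 faults.
Under FIFO: F F . . F . . . F F . . . . . . → 5 faults.
A − B = 4 − 5 = -1.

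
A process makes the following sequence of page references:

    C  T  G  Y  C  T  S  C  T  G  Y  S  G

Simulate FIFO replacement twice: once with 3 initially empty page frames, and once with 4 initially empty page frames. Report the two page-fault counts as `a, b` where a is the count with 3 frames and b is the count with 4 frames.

3 frames: F F F F F F F . . F F . . → 9 faults.
4 frames: F F F F . . F F F F F F . → 10 faults.
10 > 9: adding a frame increased faults — Belady's anomaly.

9, 10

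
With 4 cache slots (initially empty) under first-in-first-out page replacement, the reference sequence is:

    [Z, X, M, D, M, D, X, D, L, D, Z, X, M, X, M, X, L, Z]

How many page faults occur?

Z: fault, frames (Z)
X: fault, frames (Z X)
M: fault, frames (Z X M)
D: fault, frames (Z X M D)
M: hit
D: hit
X: hit
D: hit
L: fault, evict Z, frames (X M D L)
D: hit
Z: fault, evict X, frames (M D L Z)
X: fault, evict M, frames (D L Z X)
M: fault, evict D, frames (L Z X M)
X: hit
M: hit
X: hit
L: hit
Z: hit
Page faults: 8.

8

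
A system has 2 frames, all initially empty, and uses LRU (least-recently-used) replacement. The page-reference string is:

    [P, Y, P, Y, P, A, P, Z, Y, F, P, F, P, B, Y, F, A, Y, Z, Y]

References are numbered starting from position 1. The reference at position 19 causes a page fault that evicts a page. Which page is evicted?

A

pos 1: P → fault, frames {P}
pos 2: Y → fault, frames {P,Y}
pos 3: P → hit
pos 4: Y → hit
pos 5: P → hit
pos 6: A → fault, evict Y, frames {P,A}
pos 7: P → hit
pos 8: Z → fault, evict A, frames {P,Z}
pos 9: Y → fault, evict P, frames {Z,Y}
pos 10: F → fault, evict Z, frames {Y,F}
pos 11: P → fault, evict Y, frames {F,P}
pos 12: F → hit
pos 13: P → hit
pos 14: B → fault, evict F, frames {P,B}
pos 15: Y → fault, evict P, frames {B,Y}
pos 16: F → fault, evict B, frames {Y,F}
pos 17: A → fault, evict Y, frames {F,A}
pos 18: Y → fault, evict F, frames {A,Y}
pos 19: Z → fault, evict A, frames {Y,Z}
At position 19, page A is evicted.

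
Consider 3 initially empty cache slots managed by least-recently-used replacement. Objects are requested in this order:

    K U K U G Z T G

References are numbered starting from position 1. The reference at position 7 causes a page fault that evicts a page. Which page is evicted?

U

pos 1: K → fault, frames (K)
pos 2: U → fault, frames (K U)
pos 3: K → hit
pos 4: U → hit
pos 5: G → fault, frames (K U G)
pos 6: Z → fault, evict K, frames (U G Z)
pos 7: T → fault, evict U, frames (G Z T)
At position 7, page U is evicted.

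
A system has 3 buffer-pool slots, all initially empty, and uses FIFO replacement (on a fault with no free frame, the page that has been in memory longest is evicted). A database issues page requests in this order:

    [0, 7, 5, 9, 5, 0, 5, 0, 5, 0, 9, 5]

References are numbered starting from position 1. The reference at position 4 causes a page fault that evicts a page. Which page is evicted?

pos 1: 0 -> fault, frames (0)
pos 2: 7 -> fault, frames (0 7)
pos 3: 5 -> fault, frames (0 7 5)
pos 4: 9 -> fault, evict 0, frames (7 5 9)
At position 4, page 0 is evicted.

0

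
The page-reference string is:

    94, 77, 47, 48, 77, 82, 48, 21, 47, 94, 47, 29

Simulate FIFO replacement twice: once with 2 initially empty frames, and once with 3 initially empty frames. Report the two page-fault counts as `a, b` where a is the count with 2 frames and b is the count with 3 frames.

2 frames: F F F F F F F F F F . F → 11 faults.
3 frames: F F F F . F . F F F . F → 9 faults.
9 < 11: adding a frame reduced faults, as is typical.

11, 9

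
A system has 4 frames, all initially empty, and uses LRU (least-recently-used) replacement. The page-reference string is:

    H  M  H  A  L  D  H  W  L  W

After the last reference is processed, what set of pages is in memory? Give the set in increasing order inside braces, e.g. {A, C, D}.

{D, H, L, W}

H: miss, frames [H]
M: miss, frames [H, M]
H: hit
A: miss, frames [M, H, A]
L: miss, frames [M, H, A, L]
D: miss, evict M, frames [H, A, L, D]
H: hit
W: miss, evict A, frames [L, D, H, W]
L: hit
W: hit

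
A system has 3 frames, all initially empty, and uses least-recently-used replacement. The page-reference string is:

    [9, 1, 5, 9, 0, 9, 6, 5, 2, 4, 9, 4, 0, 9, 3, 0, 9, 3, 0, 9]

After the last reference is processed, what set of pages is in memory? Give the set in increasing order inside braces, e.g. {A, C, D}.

9 → miss, frames (9)
1 → miss, frames (9 1)
5 → miss, frames (9 1 5)
9 → hit
0 → miss, evict 1, frames (5 9 0)
9 → hit
6 → miss, evict 5, frames (0 9 6)
5 → miss, evict 0, frames (9 6 5)
2 → miss, evict 9, frames (6 5 2)
4 → miss, evict 6, frames (5 2 4)
9 → miss, evict 5, frames (2 4 9)
4 → hit
0 → miss, evict 2, frames (9 4 0)
9 → hit
3 → miss, evict 4, frames (0 9 3)
0 → hit
9 → hit
3 → hit
0 → hit
9 → hit

{0, 3, 9}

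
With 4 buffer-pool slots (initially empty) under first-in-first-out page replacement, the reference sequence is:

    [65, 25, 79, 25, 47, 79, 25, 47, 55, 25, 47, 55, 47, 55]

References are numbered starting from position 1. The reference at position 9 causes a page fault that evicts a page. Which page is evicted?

65

pos 1: 65: fault, frames (65)
pos 2: 25: fault, frames (65 25)
pos 3: 79: fault, frames (65 25 79)
pos 4: 25: hit
pos 5: 47: fault, frames (65 25 79 47)
pos 6: 79: hit
pos 7: 25: hit
pos 8: 47: hit
pos 9: 55: fault, evict 65, frames (25 79 47 55)
At position 9, page 65 is evicted.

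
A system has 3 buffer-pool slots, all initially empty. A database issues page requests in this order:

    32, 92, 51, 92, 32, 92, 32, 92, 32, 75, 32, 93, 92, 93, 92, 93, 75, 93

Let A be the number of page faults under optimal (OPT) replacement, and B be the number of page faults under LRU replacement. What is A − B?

Under OPT: F F F . . . . . . F . F . . . . . . → 5 faults.
Under LRU: F F F . . . . . . F . F F . . . F . → 7 faults.
A − B = 5 − 7 = -2.

-2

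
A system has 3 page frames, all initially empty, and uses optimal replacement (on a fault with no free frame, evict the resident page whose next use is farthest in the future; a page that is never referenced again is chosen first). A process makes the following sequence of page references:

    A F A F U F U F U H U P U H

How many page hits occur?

A: miss, frames (A)
F: miss, frames (A F)
A: hit
F: hit
U: miss, frames (A F U)
F: hit
U: hit
F: hit
U: hit
H: miss, evict F, frames (A U H)
U: hit
P: miss, evict A, frames (U H P)
U: hit
H: hit
Hits: 9.

9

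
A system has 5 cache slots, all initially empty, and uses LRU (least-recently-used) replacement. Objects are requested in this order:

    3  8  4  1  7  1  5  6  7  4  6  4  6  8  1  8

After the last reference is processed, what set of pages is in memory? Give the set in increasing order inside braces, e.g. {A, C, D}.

{1, 4, 6, 7, 8}

3 -> fault, frames [3]
8 -> fault, frames [3, 8]
4 -> fault, frames [3, 8, 4]
1 -> fault, frames [3, 8, 4, 1]
7 -> fault, frames [3, 8, 4, 1, 7]
1 -> hit
5 -> fault, evict 3, frames [8, 4, 7, 1, 5]
6 -> fault, evict 8, frames [4, 7, 1, 5, 6]
7 -> hit
4 -> hit
6 -> hit
4 -> hit
6 -> hit
8 -> fault, evict 1, frames [5, 7, 4, 6, 8]
1 -> fault, evict 5, frames [7, 4, 6, 8, 1]
8 -> hit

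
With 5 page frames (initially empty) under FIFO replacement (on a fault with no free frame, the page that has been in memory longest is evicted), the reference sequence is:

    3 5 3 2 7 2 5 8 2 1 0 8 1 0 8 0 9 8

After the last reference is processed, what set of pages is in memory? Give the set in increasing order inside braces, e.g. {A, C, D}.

3: miss, frames (3)
5: miss, frames (3 5)
3: hit
2: miss, frames (3 5 2)
7: miss, frames (3 5 2 7)
2: hit
5: hit
8: miss, frames (3 5 2 7 8)
2: hit
1: miss, evict 3, frames (5 2 7 8 1)
0: miss, evict 5, frames (2 7 8 1 0)
8: hit
1: hit
0: hit
8: hit
0: hit
9: miss, evict 2, frames (7 8 1 0 9)
8: hit

{0, 1, 7, 8, 9}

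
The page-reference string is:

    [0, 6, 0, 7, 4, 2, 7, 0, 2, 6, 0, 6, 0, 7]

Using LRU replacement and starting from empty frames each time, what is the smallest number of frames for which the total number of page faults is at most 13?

2

f=1: 14 faults
f=2: 11 faults
f=3: 8 faults
f=4: 6 faults
f=5: 5 faults
Smallest f with faults ≤ 13 is 2.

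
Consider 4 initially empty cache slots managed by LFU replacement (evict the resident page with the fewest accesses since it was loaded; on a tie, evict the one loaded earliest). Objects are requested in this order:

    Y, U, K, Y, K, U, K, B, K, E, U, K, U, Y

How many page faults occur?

Y -> fault, frames {Y}
U -> fault, frames {Y,U}
K -> fault, frames {Y,U,K}
Y -> hit
K -> hit
U -> hit
K -> hit
B -> fault, frames {Y,U,K,B}
K -> hit
E -> fault, evict B, frames {Y,U,K,E}
U -> hit
K -> hit
U -> hit
Y -> hit
Page faults: 5.

5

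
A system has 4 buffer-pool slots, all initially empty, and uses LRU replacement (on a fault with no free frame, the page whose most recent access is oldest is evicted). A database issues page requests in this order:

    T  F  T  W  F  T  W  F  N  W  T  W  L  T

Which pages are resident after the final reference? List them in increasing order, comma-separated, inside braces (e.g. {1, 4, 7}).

T -> fault, frames (T)
F -> fault, frames (T F)
T -> hit
W -> fault, frames (F T W)
F -> hit
T -> hit
W -> hit
F -> hit
N -> fault, frames (T W F N)
W -> hit
T -> hit
W -> hit
L -> fault, evict F, frames (N T W L)
T -> hit

{L, N, T, W}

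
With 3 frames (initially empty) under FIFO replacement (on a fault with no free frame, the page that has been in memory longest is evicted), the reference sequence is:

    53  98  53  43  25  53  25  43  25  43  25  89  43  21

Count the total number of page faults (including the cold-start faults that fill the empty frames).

8

53 → fault, frames {53}
98 → fault, frames {53,98}
53 → hit
43 → fault, frames {53,98,43}
25 → fault, evict 53, frames {98,43,25}
53 → fault, evict 98, frames {43,25,53}
25 → hit
43 → hit
25 → hit
43 → hit
25 → hit
89 → fault, evict 43, frames {25,53,89}
43 → fault, evict 25, frames {53,89,43}
21 → fault, evict 53, frames {89,43,21}
Page faults: 8.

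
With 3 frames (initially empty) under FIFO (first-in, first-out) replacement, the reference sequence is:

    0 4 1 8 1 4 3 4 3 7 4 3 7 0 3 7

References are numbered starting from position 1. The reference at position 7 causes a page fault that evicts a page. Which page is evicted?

4

pos 1: 0 → miss, frames [0]
pos 2: 4 → miss, frames [0, 4]
pos 3: 1 → miss, frames [0, 4, 1]
pos 4: 8 → miss, evict 0, frames [4, 1, 8]
pos 5: 1 → hit
pos 6: 4 → hit
pos 7: 3 → miss, evict 4, frames [1, 8, 3]
At position 7, page 4 is evicted.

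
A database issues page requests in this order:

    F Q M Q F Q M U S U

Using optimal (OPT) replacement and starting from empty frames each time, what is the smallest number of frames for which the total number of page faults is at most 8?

f=1: 10 faults
f=2: 7 faults
f=3: 5 faults
f=4: 5 faults
f=5: 5 faults
Smallest f with faults ≤ 8 is 2.

2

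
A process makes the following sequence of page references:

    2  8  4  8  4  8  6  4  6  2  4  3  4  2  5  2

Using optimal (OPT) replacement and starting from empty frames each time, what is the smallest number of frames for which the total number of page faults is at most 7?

3

f=1: 16 faults
f=2: 8 faults
f=3: 6 faults
f=4: 6 faults
f=5: 6 faults
f=6: 6 faults
Smallest f with faults ≤ 7 is 3.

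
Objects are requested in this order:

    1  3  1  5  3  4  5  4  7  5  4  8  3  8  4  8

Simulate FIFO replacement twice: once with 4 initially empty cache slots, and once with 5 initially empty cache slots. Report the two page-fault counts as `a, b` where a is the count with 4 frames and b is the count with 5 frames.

4 frames: F F . F . F . . F . . F F . . . → 7 faults.
5 frames: F F . F . F . . F . . F . . . . → 6 faults.
6 < 7: adding a frame reduced faults, as is typical.

7, 6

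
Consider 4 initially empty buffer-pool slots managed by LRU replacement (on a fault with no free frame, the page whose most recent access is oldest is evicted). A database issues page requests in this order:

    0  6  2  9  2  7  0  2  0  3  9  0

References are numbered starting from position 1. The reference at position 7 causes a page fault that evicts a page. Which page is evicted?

pos 1: 0: fault, frames {0}
pos 2: 6: fault, frames {0,6}
pos 3: 2: fault, frames {0,6,2}
pos 4: 9: fault, frames {0,6,2,9}
pos 5: 2: hit
pos 6: 7: fault, evict 0, frames {6,9,2,7}
pos 7: 0: fault, evict 6, frames {9,2,7,0}
At position 7, page 6 is evicted.

6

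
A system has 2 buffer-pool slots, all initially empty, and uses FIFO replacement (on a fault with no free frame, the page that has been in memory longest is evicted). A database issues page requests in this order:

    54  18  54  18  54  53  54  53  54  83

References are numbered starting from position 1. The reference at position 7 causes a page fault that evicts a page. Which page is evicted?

18

pos 1: 54 -> miss, frames [54]
pos 2: 18 -> miss, frames [54, 18]
pos 3: 54 -> hit
pos 4: 18 -> hit
pos 5: 54 -> hit
pos 6: 53 -> miss, evict 54, frames [18, 53]
pos 7: 54 -> miss, evict 18, frames [53, 54]
At position 7, page 18 is evicted.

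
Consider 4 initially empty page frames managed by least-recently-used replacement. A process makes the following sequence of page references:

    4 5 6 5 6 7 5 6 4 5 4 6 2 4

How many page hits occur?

4 -> miss, frames (4)
5 -> miss, frames (4 5)
6 -> miss, frames (4 5 6)
5 -> hit
6 -> hit
7 -> miss, frames (4 5 6 7)
5 -> hit
6 -> hit
4 -> hit
5 -> hit
4 -> hit
6 -> hit
2 -> miss, evict 7, frames (5 4 6 2)
4 -> hit
Hits: 9.

9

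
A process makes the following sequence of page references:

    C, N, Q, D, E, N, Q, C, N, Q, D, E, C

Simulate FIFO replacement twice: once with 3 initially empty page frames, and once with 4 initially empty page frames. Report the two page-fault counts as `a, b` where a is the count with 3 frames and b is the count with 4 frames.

10, 11

3 frames: F F F F F F F F . . F F . → 10 faults.
4 frames: F F F F F . . F F F F F F → 11 faults.
11 > 10: adding a frame increased faults — Belady's anomaly.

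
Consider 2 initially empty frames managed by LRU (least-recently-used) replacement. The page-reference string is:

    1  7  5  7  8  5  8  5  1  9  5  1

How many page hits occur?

3

1: miss, frames [1]
7: miss, frames [1, 7]
5: miss, evict 1, frames [7, 5]
7: hit
8: miss, evict 5, frames [7, 8]
5: miss, evict 7, frames [8, 5]
8: hit
5: hit
1: miss, evict 8, frames [5, 1]
9: miss, evict 5, frames [1, 9]
5: miss, evict 1, frames [9, 5]
1: miss, evict 9, frames [5, 1]
Hits: 3.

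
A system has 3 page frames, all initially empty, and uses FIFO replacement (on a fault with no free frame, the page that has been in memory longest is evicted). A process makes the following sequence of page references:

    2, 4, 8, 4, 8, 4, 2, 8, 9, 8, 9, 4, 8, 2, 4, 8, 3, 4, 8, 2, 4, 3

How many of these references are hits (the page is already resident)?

12

2 -> miss, frames [2]
4 -> miss, frames [2, 4]
8 -> miss, frames [2, 4, 8]
4 -> hit
8 -> hit
4 -> hit
2 -> hit
8 -> hit
9 -> miss, evict 2, frames [4, 8, 9]
8 -> hit
9 -> hit
4 -> hit
8 -> hit
2 -> miss, evict 4, frames [8, 9, 2]
4 -> miss, evict 8, frames [9, 2, 4]
8 -> miss, evict 9, frames [2, 4, 8]
3 -> miss, evict 2, frames [4, 8, 3]
4 -> hit
8 -> hit
2 -> miss, evict 4, frames [8, 3, 2]
4 -> miss, evict 8, frames [3, 2, 4]
3 -> hit
Hits: 12.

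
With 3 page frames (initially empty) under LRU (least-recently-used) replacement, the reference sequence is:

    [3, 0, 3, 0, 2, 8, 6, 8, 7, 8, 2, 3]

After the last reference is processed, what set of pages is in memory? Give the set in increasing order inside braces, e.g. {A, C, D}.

3: fault, frames [3]
0: fault, frames [3, 0]
3: hit
0: hit
2: fault, frames [3, 0, 2]
8: fault, evict 3, frames [0, 2, 8]
6: fault, evict 0, frames [2, 8, 6]
8: hit
7: fault, evict 2, frames [6, 8, 7]
8: hit
2: fault, evict 6, frames [7, 8, 2]
3: fault, evict 7, frames [8, 2, 3]

{2, 3, 8}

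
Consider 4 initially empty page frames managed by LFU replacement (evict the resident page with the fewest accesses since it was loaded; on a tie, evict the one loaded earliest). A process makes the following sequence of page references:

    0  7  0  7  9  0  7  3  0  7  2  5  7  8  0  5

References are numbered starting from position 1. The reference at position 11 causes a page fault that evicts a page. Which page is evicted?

pos 1: 0: fault, frames (0)
pos 2: 7: fault, frames (0 7)
pos 3: 0: hit
pos 4: 7: hit
pos 5: 9: fault, frames (0 7 9)
pos 6: 0: hit
pos 7: 7: hit
pos 8: 3: fault, frames (0 7 9 3)
pos 9: 0: hit
pos 10: 7: hit
pos 11: 2: fault, evict 9, frames (0 7 3 2)
At position 11, page 9 is evicted.

9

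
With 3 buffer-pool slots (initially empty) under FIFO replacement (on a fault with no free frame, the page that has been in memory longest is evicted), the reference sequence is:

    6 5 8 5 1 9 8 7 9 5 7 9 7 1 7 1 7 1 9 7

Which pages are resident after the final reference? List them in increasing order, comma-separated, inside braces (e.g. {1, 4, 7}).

6 → miss, frames (6)
5 → miss, frames (6 5)
8 → miss, frames (6 5 8)
5 → hit
1 → miss, evict 6, frames (5 8 1)
9 → miss, evict 5, frames (8 1 9)
8 → hit
7 → miss, evict 8, frames (1 9 7)
9 → hit
5 → miss, evict 1, frames (9 7 5)
7 → hit
9 → hit
7 → hit
1 → miss, evict 9, frames (7 5 1)
7 → hit
1 → hit
7 → hit
1 → hit
9 → miss, evict 7, frames (5 1 9)
7 → miss, evict 5, frames (1 9 7)

{1, 7, 9}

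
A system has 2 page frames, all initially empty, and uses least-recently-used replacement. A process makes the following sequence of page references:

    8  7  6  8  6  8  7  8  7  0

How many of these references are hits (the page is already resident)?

8 -> fault, frames {8}
7 -> fault, frames {8,7}
6 -> fault, evict 8, frames {7,6}
8 -> fault, evict 7, frames {6,8}
6 -> hit
8 -> hit
7 -> fault, evict 6, frames {8,7}
8 -> hit
7 -> hit
0 -> fault, evict 8, frames {7,0}
Hits: 4.

4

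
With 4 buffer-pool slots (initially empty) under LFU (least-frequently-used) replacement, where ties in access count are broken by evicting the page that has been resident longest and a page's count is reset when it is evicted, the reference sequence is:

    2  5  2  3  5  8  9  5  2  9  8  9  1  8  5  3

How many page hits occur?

2 -> miss, frames {2}
5 -> miss, frames {2,5}
2 -> hit
3 -> miss, frames {2,5,3}
5 -> hit
8 -> miss, frames {2,5,3,8}
9 -> miss, evict 3, frames {2,5,8,9}
5 -> hit
2 -> hit
9 -> hit
8 -> hit
9 -> hit
1 -> miss, evict 8, frames {2,5,9,1}
8 -> miss, evict 1, frames {2,5,9,8}
5 -> hit
3 -> miss, evict 8, frames {2,5,9,3}
Hits: 8.

8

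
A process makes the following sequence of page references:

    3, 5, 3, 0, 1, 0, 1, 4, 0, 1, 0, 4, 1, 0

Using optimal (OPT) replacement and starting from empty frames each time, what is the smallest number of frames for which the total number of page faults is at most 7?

f=1: 14 faults
f=2: 8 faults
f=3: 5 faults
f=4: 5 faults
f=5: 5 faults
Smallest f with faults ≤ 7 is 3.

3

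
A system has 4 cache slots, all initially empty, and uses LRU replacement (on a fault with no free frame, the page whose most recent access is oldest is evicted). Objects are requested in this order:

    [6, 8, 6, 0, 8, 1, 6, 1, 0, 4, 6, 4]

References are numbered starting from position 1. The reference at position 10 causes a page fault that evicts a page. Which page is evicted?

8

pos 1: 6 → fault, frames {6}
pos 2: 8 → fault, frames {6,8}
pos 3: 6 → hit
pos 4: 0 → fault, frames {8,6,0}
pos 5: 8 → hit
pos 6: 1 → fault, frames {6,0,8,1}
pos 7: 6 → hit
pos 8: 1 → hit
pos 9: 0 → hit
pos 10: 4 → fault, evict 8, frames {6,1,0,4}
At position 10, page 8 is evicted.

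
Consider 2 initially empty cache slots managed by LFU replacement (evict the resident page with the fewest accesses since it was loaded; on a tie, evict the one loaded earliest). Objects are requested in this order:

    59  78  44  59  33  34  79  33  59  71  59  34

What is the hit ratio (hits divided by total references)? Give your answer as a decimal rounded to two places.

0.08

59 -> fault, frames [59]
78 -> fault, frames [59, 78]
44 -> fault, evict 59, frames [78, 44]
59 -> fault, evict 78, frames [44, 59]
33 -> fault, evict 44, frames [59, 33]
34 -> fault, evict 59, frames [33, 34]
79 -> fault, evict 33, frames [34, 79]
33 -> fault, evict 34, frames [79, 33]
59 -> fault, evict 79, frames [33, 59]
71 -> fault, evict 33, frames [59, 71]
59 -> hit
34 -> fault, evict 71, frames [59, 34]
Hits: 1 of 12 references → 1/12 = 0.0833.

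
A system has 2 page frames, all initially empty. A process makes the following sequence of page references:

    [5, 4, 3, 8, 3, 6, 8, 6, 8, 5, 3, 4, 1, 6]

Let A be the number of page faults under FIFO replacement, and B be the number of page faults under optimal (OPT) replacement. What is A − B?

1

Under FIFO: F F F F . F . . . F F F F F → 10 faults.
Under OPT: F F F F . F . . . F F F F . → 9 faults.
A − B = 10 − 9 = 1.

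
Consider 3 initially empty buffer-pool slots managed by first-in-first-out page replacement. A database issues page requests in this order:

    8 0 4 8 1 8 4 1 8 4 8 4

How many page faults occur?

8: fault, frames {8}
0: fault, frames {8,0}
4: fault, frames {8,0,4}
8: hit
1: fault, evict 8, frames {0,4,1}
8: fault, evict 0, frames {4,1,8}
4: hit
1: hit
8: hit
4: hit
8: hit
4: hit
Page faults: 5.

5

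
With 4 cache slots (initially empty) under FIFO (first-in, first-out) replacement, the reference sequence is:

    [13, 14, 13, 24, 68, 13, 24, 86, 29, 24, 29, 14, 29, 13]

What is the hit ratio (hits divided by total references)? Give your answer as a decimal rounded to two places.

0.43

13: fault, frames (13)
14: fault, frames (13 14)
13: hit
24: fault, frames (13 14 24)
68: fault, frames (13 14 24 68)
13: hit
24: hit
86: fault, evict 13, frames (14 24 68 86)
29: fault, evict 14, frames (24 68 86 29)
24: hit
29: hit
14: fault, evict 24, frames (68 86 29 14)
29: hit
13: fault, evict 68, frames (86 29 14 13)
Hits: 6 of 14 references → 6/14 = 0.4286.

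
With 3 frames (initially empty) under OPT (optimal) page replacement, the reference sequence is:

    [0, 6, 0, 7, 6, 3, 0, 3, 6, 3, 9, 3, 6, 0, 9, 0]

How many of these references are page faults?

6

0: miss, frames [0]
6: miss, frames [0, 6]
0: hit
7: miss, frames [0, 6, 7]
6: hit
3: miss, evict 7, frames [0, 6, 3]
0: hit
3: hit
6: hit
3: hit
9: miss, evict 0, frames [6, 3, 9]
3: hit
6: hit
0: miss, evict 3, frames [6, 9, 0]
9: hit
0: hit
Page faults: 6.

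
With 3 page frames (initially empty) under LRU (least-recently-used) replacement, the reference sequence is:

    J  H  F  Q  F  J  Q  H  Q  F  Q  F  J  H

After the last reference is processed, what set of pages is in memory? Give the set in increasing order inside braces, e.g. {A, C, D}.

J: miss, frames (J)
H: miss, frames (J H)
F: miss, frames (J H F)
Q: miss, evict J, frames (H F Q)
F: hit
J: miss, evict H, frames (Q F J)
Q: hit
H: miss, evict F, frames (J Q H)
Q: hit
F: miss, evict J, frames (H Q F)
Q: hit
F: hit
J: miss, evict H, frames (Q F J)
H: miss, evict Q, frames (F J H)

{F, H, J}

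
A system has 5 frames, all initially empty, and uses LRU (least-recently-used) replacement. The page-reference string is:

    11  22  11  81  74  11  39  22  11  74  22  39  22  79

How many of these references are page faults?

11 -> miss, frames [11]
22 -> miss, frames [11, 22]
11 -> hit
81 -> miss, frames [22, 11, 81]
74 -> miss, frames [22, 11, 81, 74]
11 -> hit
39 -> miss, frames [22, 81, 74, 11, 39]
22 -> hit
11 -> hit
74 -> hit
22 -> hit
39 -> hit
22 -> hit
79 -> miss, evict 81, frames [11, 74, 39, 22, 79]
Page faults: 6.

6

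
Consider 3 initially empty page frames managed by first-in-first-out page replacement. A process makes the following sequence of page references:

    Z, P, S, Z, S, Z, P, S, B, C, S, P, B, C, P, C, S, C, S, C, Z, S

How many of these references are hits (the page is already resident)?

Z: miss, frames [Z]
P: miss, frames [Z, P]
S: miss, frames [Z, P, S]
Z: hit
S: hit
Z: hit
P: hit
S: hit
B: miss, evict Z, frames [P, S, B]
C: miss, evict P, frames [S, B, C]
S: hit
P: miss, evict S, frames [B, C, P]
B: hit
C: hit
P: hit
C: hit
S: miss, evict B, frames [C, P, S]
C: hit
S: hit
C: hit
Z: miss, evict C, frames [P, S, Z]
S: hit
Hits: 14.

14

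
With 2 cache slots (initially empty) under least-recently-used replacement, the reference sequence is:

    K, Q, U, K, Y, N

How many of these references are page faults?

K: miss, frames (K)
Q: miss, frames (K Q)
U: miss, evict K, frames (Q U)
K: miss, evict Q, frames (U K)
Y: miss, evict U, frames (K Y)
N: miss, evict K, frames (Y N)
Page faults: 6.

6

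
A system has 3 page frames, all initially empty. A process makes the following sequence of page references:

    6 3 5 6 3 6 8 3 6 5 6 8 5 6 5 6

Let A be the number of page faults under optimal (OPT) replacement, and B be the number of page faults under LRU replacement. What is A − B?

-1

Under OPT: F F F . . . F . . F . . . . . . → 5 faults.
Under LRU: F F F . . . F . . F . F . . . . → 6 faults.
A − B = 5 − 6 = -1.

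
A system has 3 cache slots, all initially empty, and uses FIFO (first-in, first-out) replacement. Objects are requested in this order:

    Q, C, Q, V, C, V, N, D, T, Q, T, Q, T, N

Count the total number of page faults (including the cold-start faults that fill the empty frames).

Q → miss, frames (Q)
C → miss, frames (Q C)
Q → hit
V → miss, frames (Q C V)
C → hit
V → hit
N → miss, evict Q, frames (C V N)
D → miss, evict C, frames (V N D)
T → miss, evict V, frames (N D T)
Q → miss, evict N, frames (D T Q)
T → hit
Q → hit
T → hit
N → miss, evict D, frames (T Q N)
Page faults: 8.

8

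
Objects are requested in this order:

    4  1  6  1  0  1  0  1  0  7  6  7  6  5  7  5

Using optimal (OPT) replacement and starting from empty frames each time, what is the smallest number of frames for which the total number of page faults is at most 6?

f=1: 16 faults
f=2: 7 faults
f=3: 6 faults
f=4: 6 faults
f=5: 6 faults
f=6: 6 faults
Smallest f with faults ≤ 6 is 3.

3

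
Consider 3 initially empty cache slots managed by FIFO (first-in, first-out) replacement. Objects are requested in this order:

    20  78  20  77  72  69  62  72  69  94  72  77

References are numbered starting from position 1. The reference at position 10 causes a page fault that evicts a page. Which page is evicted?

pos 1: 20 -> fault, frames (20)
pos 2: 78 -> fault, frames (20 78)
pos 3: 20 -> hit
pos 4: 77 -> fault, frames (20 78 77)
pos 5: 72 -> fault, evict 20, frames (78 77 72)
pos 6: 69 -> fault, evict 78, frames (77 72 69)
pos 7: 62 -> fault, evict 77, frames (72 69 62)
pos 8: 72 -> hit
pos 9: 69 -> hit
pos 10: 94 -> fault, evict 72, frames (69 62 94)
At position 10, page 72 is evicted.

72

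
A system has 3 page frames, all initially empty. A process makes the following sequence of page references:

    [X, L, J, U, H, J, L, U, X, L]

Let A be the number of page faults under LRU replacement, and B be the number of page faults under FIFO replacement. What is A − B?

Under LRU: F F F F F . F F F . → 8 faults.
Under FIFO: F F F F F . F . F . → 7 faults.
A − B = 8 − 7 = 1.

1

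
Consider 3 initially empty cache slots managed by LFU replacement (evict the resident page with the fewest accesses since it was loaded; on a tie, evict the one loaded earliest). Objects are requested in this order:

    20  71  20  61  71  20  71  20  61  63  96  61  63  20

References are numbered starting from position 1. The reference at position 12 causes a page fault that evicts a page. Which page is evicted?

pos 1: 20: miss, frames {20}
pos 2: 71: miss, frames {20,71}
pos 3: 20: hit
pos 4: 61: miss, frames {20,71,61}
pos 5: 71: hit
pos 6: 20: hit
pos 7: 71: hit
pos 8: 20: hit
pos 9: 61: hit
pos 10: 63: miss, evict 61, frames {20,71,63}
pos 11: 96: miss, evict 63, frames {20,71,96}
pos 12: 61: miss, evict 96, frames {20,71,61}
At position 12, page 96 is evicted.

96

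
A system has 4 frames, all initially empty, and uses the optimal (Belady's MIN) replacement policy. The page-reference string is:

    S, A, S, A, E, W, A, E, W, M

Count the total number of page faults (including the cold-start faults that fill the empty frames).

S: fault, frames [S]
A: fault, frames [S, A]
S: hit
A: hit
E: fault, frames [S, A, E]
W: fault, frames [S, A, E, W]
A: hit
E: hit
W: hit
M: fault, evict W, frames [S, A, E, M]
Page faults: 5.

5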